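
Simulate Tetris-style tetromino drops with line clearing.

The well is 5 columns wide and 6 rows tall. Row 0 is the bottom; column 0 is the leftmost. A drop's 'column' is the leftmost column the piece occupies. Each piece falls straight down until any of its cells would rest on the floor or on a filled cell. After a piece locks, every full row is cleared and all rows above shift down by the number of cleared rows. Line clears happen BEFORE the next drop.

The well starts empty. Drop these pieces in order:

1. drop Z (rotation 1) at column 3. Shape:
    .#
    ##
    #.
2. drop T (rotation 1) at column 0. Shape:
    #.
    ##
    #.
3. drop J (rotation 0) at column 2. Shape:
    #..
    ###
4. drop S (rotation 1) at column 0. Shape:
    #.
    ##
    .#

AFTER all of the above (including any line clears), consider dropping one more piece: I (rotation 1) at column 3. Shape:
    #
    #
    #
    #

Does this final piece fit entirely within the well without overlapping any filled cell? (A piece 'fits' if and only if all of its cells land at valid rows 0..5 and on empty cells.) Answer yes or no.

Answer: yes

Derivation:
Drop 1: Z rot1 at col 3 lands with bottom-row=0; cleared 0 line(s) (total 0); column heights now [0 0 0 2 3], max=3
Drop 2: T rot1 at col 0 lands with bottom-row=0; cleared 0 line(s) (total 0); column heights now [3 2 0 2 3], max=3
Drop 3: J rot0 at col 2 lands with bottom-row=3; cleared 0 line(s) (total 0); column heights now [3 2 5 4 4], max=5
Drop 4: S rot1 at col 0 lands with bottom-row=2; cleared 1 line(s) (total 1); column heights now [4 3 4 2 3], max=4
Test piece I rot1 at col 3 (width 1): heights before test = [4 3 4 2 3]; fits = True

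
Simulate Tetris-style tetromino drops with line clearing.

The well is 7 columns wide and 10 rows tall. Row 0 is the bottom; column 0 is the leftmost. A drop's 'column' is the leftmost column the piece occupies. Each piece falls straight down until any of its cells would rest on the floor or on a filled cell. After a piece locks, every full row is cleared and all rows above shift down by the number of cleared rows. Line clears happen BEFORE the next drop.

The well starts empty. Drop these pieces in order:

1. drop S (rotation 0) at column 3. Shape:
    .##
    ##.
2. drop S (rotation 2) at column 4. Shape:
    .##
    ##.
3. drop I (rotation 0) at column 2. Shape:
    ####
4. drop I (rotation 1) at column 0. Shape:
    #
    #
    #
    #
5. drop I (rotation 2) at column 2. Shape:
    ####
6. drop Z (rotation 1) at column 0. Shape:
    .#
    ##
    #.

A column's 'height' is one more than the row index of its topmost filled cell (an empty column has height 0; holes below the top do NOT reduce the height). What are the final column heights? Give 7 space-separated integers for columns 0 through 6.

Answer: 6 7 6 6 6 6 4

Derivation:
Drop 1: S rot0 at col 3 lands with bottom-row=0; cleared 0 line(s) (total 0); column heights now [0 0 0 1 2 2 0], max=2
Drop 2: S rot2 at col 4 lands with bottom-row=2; cleared 0 line(s) (total 0); column heights now [0 0 0 1 3 4 4], max=4
Drop 3: I rot0 at col 2 lands with bottom-row=4; cleared 0 line(s) (total 0); column heights now [0 0 5 5 5 5 4], max=5
Drop 4: I rot1 at col 0 lands with bottom-row=0; cleared 0 line(s) (total 0); column heights now [4 0 5 5 5 5 4], max=5
Drop 5: I rot2 at col 2 lands with bottom-row=5; cleared 0 line(s) (total 0); column heights now [4 0 6 6 6 6 4], max=6
Drop 6: Z rot1 at col 0 lands with bottom-row=4; cleared 0 line(s) (total 0); column heights now [6 7 6 6 6 6 4], max=7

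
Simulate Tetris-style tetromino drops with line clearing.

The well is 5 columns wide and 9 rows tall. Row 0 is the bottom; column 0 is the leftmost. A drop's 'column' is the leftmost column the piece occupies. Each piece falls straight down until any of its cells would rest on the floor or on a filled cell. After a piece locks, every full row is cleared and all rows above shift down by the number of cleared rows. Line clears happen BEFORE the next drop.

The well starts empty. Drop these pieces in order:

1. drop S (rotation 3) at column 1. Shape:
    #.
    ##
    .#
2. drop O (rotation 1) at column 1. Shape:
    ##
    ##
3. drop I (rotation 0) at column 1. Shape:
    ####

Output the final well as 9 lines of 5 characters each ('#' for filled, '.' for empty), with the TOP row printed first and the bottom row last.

Answer: .....
.....
.....
.####
.##..
.##..
.#...
.##..
..#..

Derivation:
Drop 1: S rot3 at col 1 lands with bottom-row=0; cleared 0 line(s) (total 0); column heights now [0 3 2 0 0], max=3
Drop 2: O rot1 at col 1 lands with bottom-row=3; cleared 0 line(s) (total 0); column heights now [0 5 5 0 0], max=5
Drop 3: I rot0 at col 1 lands with bottom-row=5; cleared 0 line(s) (total 0); column heights now [0 6 6 6 6], max=6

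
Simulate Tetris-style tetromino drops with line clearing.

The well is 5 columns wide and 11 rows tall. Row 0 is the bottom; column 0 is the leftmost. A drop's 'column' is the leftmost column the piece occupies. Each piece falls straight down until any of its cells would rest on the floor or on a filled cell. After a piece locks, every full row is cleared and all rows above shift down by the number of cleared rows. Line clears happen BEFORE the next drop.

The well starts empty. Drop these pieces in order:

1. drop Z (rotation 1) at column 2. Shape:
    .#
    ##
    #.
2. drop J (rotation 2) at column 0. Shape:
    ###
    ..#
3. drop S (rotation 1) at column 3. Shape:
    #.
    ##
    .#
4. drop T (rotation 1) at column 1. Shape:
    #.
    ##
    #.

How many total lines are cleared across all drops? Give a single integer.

Drop 1: Z rot1 at col 2 lands with bottom-row=0; cleared 0 line(s) (total 0); column heights now [0 0 2 3 0], max=3
Drop 2: J rot2 at col 0 lands with bottom-row=2; cleared 0 line(s) (total 0); column heights now [4 4 4 3 0], max=4
Drop 3: S rot1 at col 3 lands with bottom-row=2; cleared 1 line(s) (total 1); column heights now [0 0 3 4 3], max=4
Drop 4: T rot1 at col 1 lands with bottom-row=2; cleared 0 line(s) (total 1); column heights now [0 5 4 4 3], max=5

Answer: 1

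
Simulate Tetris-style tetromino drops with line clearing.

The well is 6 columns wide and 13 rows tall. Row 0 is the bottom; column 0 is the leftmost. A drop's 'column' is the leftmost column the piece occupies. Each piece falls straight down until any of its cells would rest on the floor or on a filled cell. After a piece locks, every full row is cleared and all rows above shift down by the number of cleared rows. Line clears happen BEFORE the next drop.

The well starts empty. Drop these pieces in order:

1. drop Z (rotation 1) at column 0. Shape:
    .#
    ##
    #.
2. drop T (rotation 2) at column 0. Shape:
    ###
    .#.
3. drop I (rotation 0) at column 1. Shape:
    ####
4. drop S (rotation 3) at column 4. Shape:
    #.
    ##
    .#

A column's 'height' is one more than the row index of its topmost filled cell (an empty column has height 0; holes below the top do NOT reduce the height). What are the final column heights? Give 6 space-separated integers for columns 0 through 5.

Drop 1: Z rot1 at col 0 lands with bottom-row=0; cleared 0 line(s) (total 0); column heights now [2 3 0 0 0 0], max=3
Drop 2: T rot2 at col 0 lands with bottom-row=3; cleared 0 line(s) (total 0); column heights now [5 5 5 0 0 0], max=5
Drop 3: I rot0 at col 1 lands with bottom-row=5; cleared 0 line(s) (total 0); column heights now [5 6 6 6 6 0], max=6
Drop 4: S rot3 at col 4 lands with bottom-row=5; cleared 0 line(s) (total 0); column heights now [5 6 6 6 8 7], max=8

Answer: 5 6 6 6 8 7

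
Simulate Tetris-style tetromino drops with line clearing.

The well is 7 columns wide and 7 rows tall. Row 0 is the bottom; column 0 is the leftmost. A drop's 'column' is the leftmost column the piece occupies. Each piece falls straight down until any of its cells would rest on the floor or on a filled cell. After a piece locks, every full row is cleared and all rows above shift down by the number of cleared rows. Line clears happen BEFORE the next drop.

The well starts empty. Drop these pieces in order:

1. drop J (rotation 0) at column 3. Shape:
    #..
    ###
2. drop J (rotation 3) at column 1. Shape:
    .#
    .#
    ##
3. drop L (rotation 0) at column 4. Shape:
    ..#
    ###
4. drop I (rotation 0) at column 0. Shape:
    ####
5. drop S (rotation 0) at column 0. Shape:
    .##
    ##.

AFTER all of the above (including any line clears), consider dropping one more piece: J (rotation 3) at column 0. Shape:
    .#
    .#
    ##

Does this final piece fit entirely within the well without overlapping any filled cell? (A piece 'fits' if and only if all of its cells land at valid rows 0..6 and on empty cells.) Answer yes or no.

Answer: no

Derivation:
Drop 1: J rot0 at col 3 lands with bottom-row=0; cleared 0 line(s) (total 0); column heights now [0 0 0 2 1 1 0], max=2
Drop 2: J rot3 at col 1 lands with bottom-row=0; cleared 0 line(s) (total 0); column heights now [0 1 3 2 1 1 0], max=3
Drop 3: L rot0 at col 4 lands with bottom-row=1; cleared 0 line(s) (total 0); column heights now [0 1 3 2 2 2 3], max=3
Drop 4: I rot0 at col 0 lands with bottom-row=3; cleared 0 line(s) (total 0); column heights now [4 4 4 4 2 2 3], max=4
Drop 5: S rot0 at col 0 lands with bottom-row=4; cleared 0 line(s) (total 0); column heights now [5 6 6 4 2 2 3], max=6
Test piece J rot3 at col 0 (width 2): heights before test = [5 6 6 4 2 2 3]; fits = False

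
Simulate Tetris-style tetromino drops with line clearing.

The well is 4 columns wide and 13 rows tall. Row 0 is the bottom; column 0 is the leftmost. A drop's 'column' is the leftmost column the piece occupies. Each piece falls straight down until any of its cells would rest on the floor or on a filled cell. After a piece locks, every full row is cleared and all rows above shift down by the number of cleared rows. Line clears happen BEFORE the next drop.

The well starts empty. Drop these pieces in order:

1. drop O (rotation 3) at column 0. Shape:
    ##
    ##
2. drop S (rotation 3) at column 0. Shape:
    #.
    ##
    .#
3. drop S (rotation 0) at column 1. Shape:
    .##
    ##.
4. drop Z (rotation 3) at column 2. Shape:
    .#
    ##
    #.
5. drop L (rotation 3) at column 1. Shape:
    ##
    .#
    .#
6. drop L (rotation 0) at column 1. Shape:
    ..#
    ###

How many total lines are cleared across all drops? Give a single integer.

Drop 1: O rot3 at col 0 lands with bottom-row=0; cleared 0 line(s) (total 0); column heights now [2 2 0 0], max=2
Drop 2: S rot3 at col 0 lands with bottom-row=2; cleared 0 line(s) (total 0); column heights now [5 4 0 0], max=5
Drop 3: S rot0 at col 1 lands with bottom-row=4; cleared 0 line(s) (total 0); column heights now [5 5 6 6], max=6
Drop 4: Z rot3 at col 2 lands with bottom-row=6; cleared 0 line(s) (total 0); column heights now [5 5 8 9], max=9
Drop 5: L rot3 at col 1 lands with bottom-row=8; cleared 0 line(s) (total 0); column heights now [5 11 11 9], max=11
Drop 6: L rot0 at col 1 lands with bottom-row=11; cleared 0 line(s) (total 0); column heights now [5 12 12 13], max=13

Answer: 0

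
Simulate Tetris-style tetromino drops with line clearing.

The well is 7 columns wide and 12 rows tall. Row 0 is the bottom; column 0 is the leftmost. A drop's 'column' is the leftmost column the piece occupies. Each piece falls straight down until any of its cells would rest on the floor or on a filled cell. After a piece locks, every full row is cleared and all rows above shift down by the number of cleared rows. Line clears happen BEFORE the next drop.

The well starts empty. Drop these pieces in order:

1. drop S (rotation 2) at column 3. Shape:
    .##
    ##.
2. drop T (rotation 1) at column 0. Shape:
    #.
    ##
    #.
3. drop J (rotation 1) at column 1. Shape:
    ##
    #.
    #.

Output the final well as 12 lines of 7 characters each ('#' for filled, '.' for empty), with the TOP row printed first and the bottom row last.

Answer: .......
.......
.......
.......
.......
.......
.......
.##....
.#.....
##.....
##..##.
#..##..

Derivation:
Drop 1: S rot2 at col 3 lands with bottom-row=0; cleared 0 line(s) (total 0); column heights now [0 0 0 1 2 2 0], max=2
Drop 2: T rot1 at col 0 lands with bottom-row=0; cleared 0 line(s) (total 0); column heights now [3 2 0 1 2 2 0], max=3
Drop 3: J rot1 at col 1 lands with bottom-row=2; cleared 0 line(s) (total 0); column heights now [3 5 5 1 2 2 0], max=5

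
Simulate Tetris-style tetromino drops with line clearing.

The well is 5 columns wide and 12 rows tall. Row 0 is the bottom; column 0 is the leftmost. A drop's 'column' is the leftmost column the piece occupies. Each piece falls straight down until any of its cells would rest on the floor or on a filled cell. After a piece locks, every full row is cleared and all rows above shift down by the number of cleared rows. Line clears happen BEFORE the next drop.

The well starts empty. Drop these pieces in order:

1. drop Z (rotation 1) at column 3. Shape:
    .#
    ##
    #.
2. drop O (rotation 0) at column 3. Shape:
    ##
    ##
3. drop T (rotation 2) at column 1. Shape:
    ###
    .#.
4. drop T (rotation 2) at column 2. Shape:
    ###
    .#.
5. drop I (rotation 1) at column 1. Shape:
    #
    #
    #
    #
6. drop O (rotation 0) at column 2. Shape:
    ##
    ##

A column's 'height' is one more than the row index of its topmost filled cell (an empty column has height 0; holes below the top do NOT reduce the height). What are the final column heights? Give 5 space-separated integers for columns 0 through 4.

Answer: 0 10 10 10 8

Derivation:
Drop 1: Z rot1 at col 3 lands with bottom-row=0; cleared 0 line(s) (total 0); column heights now [0 0 0 2 3], max=3
Drop 2: O rot0 at col 3 lands with bottom-row=3; cleared 0 line(s) (total 0); column heights now [0 0 0 5 5], max=5
Drop 3: T rot2 at col 1 lands with bottom-row=4; cleared 0 line(s) (total 0); column heights now [0 6 6 6 5], max=6
Drop 4: T rot2 at col 2 lands with bottom-row=6; cleared 0 line(s) (total 0); column heights now [0 6 8 8 8], max=8
Drop 5: I rot1 at col 1 lands with bottom-row=6; cleared 0 line(s) (total 0); column heights now [0 10 8 8 8], max=10
Drop 6: O rot0 at col 2 lands with bottom-row=8; cleared 0 line(s) (total 0); column heights now [0 10 10 10 8], max=10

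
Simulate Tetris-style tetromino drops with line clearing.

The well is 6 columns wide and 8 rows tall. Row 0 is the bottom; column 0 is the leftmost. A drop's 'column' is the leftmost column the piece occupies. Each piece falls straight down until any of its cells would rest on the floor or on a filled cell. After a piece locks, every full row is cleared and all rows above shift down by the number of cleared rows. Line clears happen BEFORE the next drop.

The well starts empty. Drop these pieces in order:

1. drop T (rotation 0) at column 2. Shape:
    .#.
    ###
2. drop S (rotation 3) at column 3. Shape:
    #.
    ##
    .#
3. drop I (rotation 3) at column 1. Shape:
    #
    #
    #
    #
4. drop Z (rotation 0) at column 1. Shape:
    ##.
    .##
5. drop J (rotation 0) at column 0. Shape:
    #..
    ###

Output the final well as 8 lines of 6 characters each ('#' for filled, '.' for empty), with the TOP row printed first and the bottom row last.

Drop 1: T rot0 at col 2 lands with bottom-row=0; cleared 0 line(s) (total 0); column heights now [0 0 1 2 1 0], max=2
Drop 2: S rot3 at col 3 lands with bottom-row=1; cleared 0 line(s) (total 0); column heights now [0 0 1 4 3 0], max=4
Drop 3: I rot3 at col 1 lands with bottom-row=0; cleared 0 line(s) (total 0); column heights now [0 4 1 4 3 0], max=4
Drop 4: Z rot0 at col 1 lands with bottom-row=4; cleared 0 line(s) (total 0); column heights now [0 6 6 5 3 0], max=6
Drop 5: J rot0 at col 0 lands with bottom-row=6; cleared 0 line(s) (total 0); column heights now [8 7 7 5 3 0], max=8

Answer: #.....
###...
.##...
..##..
.#.#..
.#.##.
.#.##.
.####.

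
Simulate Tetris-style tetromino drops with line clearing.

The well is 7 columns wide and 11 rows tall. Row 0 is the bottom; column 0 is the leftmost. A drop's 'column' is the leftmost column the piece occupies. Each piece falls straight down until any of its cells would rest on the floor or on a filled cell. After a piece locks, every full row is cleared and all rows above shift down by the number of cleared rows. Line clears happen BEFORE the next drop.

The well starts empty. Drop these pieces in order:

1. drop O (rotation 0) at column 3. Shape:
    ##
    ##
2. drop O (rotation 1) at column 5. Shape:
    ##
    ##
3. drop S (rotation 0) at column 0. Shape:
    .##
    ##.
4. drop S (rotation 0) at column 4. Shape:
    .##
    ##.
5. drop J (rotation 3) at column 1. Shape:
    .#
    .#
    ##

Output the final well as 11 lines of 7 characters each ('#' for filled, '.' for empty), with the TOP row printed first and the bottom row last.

Answer: .......
.......
.......
.......
.......
.......
..#....
..#..##
.##.##.
.######
##.####

Derivation:
Drop 1: O rot0 at col 3 lands with bottom-row=0; cleared 0 line(s) (total 0); column heights now [0 0 0 2 2 0 0], max=2
Drop 2: O rot1 at col 5 lands with bottom-row=0; cleared 0 line(s) (total 0); column heights now [0 0 0 2 2 2 2], max=2
Drop 3: S rot0 at col 0 lands with bottom-row=0; cleared 0 line(s) (total 0); column heights now [1 2 2 2 2 2 2], max=2
Drop 4: S rot0 at col 4 lands with bottom-row=2; cleared 0 line(s) (total 0); column heights now [1 2 2 2 3 4 4], max=4
Drop 5: J rot3 at col 1 lands with bottom-row=2; cleared 0 line(s) (total 0); column heights now [1 3 5 2 3 4 4], max=5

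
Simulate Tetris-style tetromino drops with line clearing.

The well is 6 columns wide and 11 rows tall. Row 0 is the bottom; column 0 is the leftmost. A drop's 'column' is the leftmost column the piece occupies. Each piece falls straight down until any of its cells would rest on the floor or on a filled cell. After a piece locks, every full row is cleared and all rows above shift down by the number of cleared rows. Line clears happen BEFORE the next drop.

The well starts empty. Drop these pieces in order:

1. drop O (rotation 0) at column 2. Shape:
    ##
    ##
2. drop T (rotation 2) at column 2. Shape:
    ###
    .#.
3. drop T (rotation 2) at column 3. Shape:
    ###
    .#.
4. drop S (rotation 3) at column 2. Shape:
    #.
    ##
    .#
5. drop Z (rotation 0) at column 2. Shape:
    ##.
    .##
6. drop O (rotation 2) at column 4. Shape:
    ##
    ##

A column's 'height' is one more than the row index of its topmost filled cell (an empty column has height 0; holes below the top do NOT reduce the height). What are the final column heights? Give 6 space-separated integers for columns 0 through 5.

Answer: 0 0 10 10 11 11

Derivation:
Drop 1: O rot0 at col 2 lands with bottom-row=0; cleared 0 line(s) (total 0); column heights now [0 0 2 2 0 0], max=2
Drop 2: T rot2 at col 2 lands with bottom-row=2; cleared 0 line(s) (total 0); column heights now [0 0 4 4 4 0], max=4
Drop 3: T rot2 at col 3 lands with bottom-row=4; cleared 0 line(s) (total 0); column heights now [0 0 4 6 6 6], max=6
Drop 4: S rot3 at col 2 lands with bottom-row=6; cleared 0 line(s) (total 0); column heights now [0 0 9 8 6 6], max=9
Drop 5: Z rot0 at col 2 lands with bottom-row=8; cleared 0 line(s) (total 0); column heights now [0 0 10 10 9 6], max=10
Drop 6: O rot2 at col 4 lands with bottom-row=9; cleared 0 line(s) (total 0); column heights now [0 0 10 10 11 11], max=11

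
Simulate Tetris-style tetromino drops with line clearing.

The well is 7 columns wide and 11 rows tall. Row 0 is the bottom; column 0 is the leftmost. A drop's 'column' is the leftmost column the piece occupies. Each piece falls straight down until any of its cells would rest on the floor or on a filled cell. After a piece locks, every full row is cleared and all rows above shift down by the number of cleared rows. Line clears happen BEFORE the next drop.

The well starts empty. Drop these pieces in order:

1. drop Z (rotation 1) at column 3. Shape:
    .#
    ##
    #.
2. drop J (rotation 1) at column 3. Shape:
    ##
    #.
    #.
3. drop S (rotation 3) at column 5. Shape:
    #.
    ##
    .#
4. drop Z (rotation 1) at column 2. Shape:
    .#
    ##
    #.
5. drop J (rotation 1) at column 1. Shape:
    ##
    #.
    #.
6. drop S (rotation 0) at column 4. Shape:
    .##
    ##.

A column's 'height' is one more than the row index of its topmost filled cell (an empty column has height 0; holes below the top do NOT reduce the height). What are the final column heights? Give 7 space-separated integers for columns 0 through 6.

Answer: 0 7 7 7 6 7 7

Derivation:
Drop 1: Z rot1 at col 3 lands with bottom-row=0; cleared 0 line(s) (total 0); column heights now [0 0 0 2 3 0 0], max=3
Drop 2: J rot1 at col 3 lands with bottom-row=2; cleared 0 line(s) (total 0); column heights now [0 0 0 5 5 0 0], max=5
Drop 3: S rot3 at col 5 lands with bottom-row=0; cleared 0 line(s) (total 0); column heights now [0 0 0 5 5 3 2], max=5
Drop 4: Z rot1 at col 2 lands with bottom-row=4; cleared 0 line(s) (total 0); column heights now [0 0 6 7 5 3 2], max=7
Drop 5: J rot1 at col 1 lands with bottom-row=4; cleared 0 line(s) (total 0); column heights now [0 7 7 7 5 3 2], max=7
Drop 6: S rot0 at col 4 lands with bottom-row=5; cleared 0 line(s) (total 0); column heights now [0 7 7 7 6 7 7], max=7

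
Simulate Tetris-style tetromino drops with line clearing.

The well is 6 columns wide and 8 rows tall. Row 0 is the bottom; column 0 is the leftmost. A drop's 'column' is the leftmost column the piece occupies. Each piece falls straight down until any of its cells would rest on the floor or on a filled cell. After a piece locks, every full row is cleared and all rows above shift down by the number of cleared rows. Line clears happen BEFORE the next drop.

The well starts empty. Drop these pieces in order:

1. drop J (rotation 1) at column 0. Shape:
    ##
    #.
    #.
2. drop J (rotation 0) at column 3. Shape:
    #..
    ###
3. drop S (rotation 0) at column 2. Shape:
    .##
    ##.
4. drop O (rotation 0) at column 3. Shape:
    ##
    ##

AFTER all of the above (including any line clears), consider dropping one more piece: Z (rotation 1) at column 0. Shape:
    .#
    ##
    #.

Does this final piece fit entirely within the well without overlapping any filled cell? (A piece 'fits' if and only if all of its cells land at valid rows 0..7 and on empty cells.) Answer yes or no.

Answer: yes

Derivation:
Drop 1: J rot1 at col 0 lands with bottom-row=0; cleared 0 line(s) (total 0); column heights now [3 3 0 0 0 0], max=3
Drop 2: J rot0 at col 3 lands with bottom-row=0; cleared 0 line(s) (total 0); column heights now [3 3 0 2 1 1], max=3
Drop 3: S rot0 at col 2 lands with bottom-row=2; cleared 0 line(s) (total 0); column heights now [3 3 3 4 4 1], max=4
Drop 4: O rot0 at col 3 lands with bottom-row=4; cleared 0 line(s) (total 0); column heights now [3 3 3 6 6 1], max=6
Test piece Z rot1 at col 0 (width 2): heights before test = [3 3 3 6 6 1]; fits = True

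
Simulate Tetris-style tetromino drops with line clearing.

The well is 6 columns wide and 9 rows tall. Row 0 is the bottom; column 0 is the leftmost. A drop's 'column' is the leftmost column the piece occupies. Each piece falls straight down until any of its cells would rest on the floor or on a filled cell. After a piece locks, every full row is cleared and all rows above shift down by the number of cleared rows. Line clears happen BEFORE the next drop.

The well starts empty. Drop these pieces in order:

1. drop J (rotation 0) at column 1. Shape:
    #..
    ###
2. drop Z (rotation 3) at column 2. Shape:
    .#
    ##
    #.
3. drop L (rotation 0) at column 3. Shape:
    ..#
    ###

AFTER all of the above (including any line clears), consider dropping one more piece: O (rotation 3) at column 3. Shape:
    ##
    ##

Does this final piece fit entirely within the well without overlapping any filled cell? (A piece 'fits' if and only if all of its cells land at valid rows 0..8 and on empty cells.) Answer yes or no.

Drop 1: J rot0 at col 1 lands with bottom-row=0; cleared 0 line(s) (total 0); column heights now [0 2 1 1 0 0], max=2
Drop 2: Z rot3 at col 2 lands with bottom-row=1; cleared 0 line(s) (total 0); column heights now [0 2 3 4 0 0], max=4
Drop 3: L rot0 at col 3 lands with bottom-row=4; cleared 0 line(s) (total 0); column heights now [0 2 3 5 5 6], max=6
Test piece O rot3 at col 3 (width 2): heights before test = [0 2 3 5 5 6]; fits = True

Answer: yes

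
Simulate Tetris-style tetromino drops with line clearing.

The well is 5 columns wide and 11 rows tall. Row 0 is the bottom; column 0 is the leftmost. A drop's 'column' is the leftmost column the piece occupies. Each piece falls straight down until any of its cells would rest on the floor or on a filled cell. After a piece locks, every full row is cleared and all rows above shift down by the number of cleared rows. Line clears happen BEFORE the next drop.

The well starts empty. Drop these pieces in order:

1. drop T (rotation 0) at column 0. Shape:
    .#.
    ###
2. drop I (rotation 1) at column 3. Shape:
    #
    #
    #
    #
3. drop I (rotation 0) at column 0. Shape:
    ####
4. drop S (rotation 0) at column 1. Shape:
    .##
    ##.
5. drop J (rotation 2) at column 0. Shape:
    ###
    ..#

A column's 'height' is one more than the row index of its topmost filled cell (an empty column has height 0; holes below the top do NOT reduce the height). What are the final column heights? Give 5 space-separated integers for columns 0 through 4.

Answer: 9 9 9 7 0

Derivation:
Drop 1: T rot0 at col 0 lands with bottom-row=0; cleared 0 line(s) (total 0); column heights now [1 2 1 0 0], max=2
Drop 2: I rot1 at col 3 lands with bottom-row=0; cleared 0 line(s) (total 0); column heights now [1 2 1 4 0], max=4
Drop 3: I rot0 at col 0 lands with bottom-row=4; cleared 0 line(s) (total 0); column heights now [5 5 5 5 0], max=5
Drop 4: S rot0 at col 1 lands with bottom-row=5; cleared 0 line(s) (total 0); column heights now [5 6 7 7 0], max=7
Drop 5: J rot2 at col 0 lands with bottom-row=7; cleared 0 line(s) (total 0); column heights now [9 9 9 7 0], max=9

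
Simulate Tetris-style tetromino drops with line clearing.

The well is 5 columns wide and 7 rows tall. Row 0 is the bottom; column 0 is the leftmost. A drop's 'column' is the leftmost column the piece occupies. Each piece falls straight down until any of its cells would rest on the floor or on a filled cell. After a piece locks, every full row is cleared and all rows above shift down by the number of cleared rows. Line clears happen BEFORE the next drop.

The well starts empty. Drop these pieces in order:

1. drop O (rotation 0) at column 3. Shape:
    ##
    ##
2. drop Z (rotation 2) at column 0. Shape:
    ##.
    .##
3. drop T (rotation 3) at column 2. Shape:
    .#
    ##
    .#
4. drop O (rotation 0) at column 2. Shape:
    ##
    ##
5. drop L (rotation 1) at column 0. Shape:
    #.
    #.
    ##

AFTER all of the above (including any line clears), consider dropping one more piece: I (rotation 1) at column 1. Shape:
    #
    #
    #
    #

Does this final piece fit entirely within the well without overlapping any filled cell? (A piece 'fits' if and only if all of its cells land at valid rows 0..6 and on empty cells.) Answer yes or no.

Answer: yes

Derivation:
Drop 1: O rot0 at col 3 lands with bottom-row=0; cleared 0 line(s) (total 0); column heights now [0 0 0 2 2], max=2
Drop 2: Z rot2 at col 0 lands with bottom-row=0; cleared 0 line(s) (total 0); column heights now [2 2 1 2 2], max=2
Drop 3: T rot3 at col 2 lands with bottom-row=2; cleared 0 line(s) (total 0); column heights now [2 2 4 5 2], max=5
Drop 4: O rot0 at col 2 lands with bottom-row=5; cleared 0 line(s) (total 0); column heights now [2 2 7 7 2], max=7
Drop 5: L rot1 at col 0 lands with bottom-row=2; cleared 0 line(s) (total 0); column heights now [5 3 7 7 2], max=7
Test piece I rot1 at col 1 (width 1): heights before test = [5 3 7 7 2]; fits = True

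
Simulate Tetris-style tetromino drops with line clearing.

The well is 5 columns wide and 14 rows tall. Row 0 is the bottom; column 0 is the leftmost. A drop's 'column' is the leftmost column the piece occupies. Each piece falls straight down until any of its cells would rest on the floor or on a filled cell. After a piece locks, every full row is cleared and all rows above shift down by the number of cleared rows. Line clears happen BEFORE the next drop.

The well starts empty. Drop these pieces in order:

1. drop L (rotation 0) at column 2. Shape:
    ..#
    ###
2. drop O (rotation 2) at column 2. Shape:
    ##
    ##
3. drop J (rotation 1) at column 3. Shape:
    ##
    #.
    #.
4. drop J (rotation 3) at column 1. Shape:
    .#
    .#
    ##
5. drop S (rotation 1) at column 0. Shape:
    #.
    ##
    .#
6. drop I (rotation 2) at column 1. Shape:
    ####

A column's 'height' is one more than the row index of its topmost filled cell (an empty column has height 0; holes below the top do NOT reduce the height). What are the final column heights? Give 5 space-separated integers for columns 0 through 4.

Answer: 0 5 5 5 2

Derivation:
Drop 1: L rot0 at col 2 lands with bottom-row=0; cleared 0 line(s) (total 0); column heights now [0 0 1 1 2], max=2
Drop 2: O rot2 at col 2 lands with bottom-row=1; cleared 0 line(s) (total 0); column heights now [0 0 3 3 2], max=3
Drop 3: J rot1 at col 3 lands with bottom-row=3; cleared 0 line(s) (total 0); column heights now [0 0 3 6 6], max=6
Drop 4: J rot3 at col 1 lands with bottom-row=3; cleared 0 line(s) (total 0); column heights now [0 4 6 6 6], max=6
Drop 5: S rot1 at col 0 lands with bottom-row=4; cleared 1 line(s) (total 1); column heights now [6 5 5 5 2], max=6
Drop 6: I rot2 at col 1 lands with bottom-row=5; cleared 1 line(s) (total 2); column heights now [0 5 5 5 2], max=5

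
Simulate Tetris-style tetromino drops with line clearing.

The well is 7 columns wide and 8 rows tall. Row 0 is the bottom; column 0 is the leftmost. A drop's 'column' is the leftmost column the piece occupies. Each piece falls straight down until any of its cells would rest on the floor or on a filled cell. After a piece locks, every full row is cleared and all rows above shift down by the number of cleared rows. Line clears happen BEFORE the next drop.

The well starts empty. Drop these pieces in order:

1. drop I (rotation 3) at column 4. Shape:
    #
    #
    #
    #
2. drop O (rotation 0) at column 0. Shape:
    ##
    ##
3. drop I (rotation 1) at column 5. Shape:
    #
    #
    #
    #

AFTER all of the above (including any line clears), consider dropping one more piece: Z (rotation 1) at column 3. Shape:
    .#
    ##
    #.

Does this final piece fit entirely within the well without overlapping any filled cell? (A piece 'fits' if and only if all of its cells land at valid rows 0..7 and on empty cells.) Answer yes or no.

Answer: yes

Derivation:
Drop 1: I rot3 at col 4 lands with bottom-row=0; cleared 0 line(s) (total 0); column heights now [0 0 0 0 4 0 0], max=4
Drop 2: O rot0 at col 0 lands with bottom-row=0; cleared 0 line(s) (total 0); column heights now [2 2 0 0 4 0 0], max=4
Drop 3: I rot1 at col 5 lands with bottom-row=0; cleared 0 line(s) (total 0); column heights now [2 2 0 0 4 4 0], max=4
Test piece Z rot1 at col 3 (width 2): heights before test = [2 2 0 0 4 4 0]; fits = True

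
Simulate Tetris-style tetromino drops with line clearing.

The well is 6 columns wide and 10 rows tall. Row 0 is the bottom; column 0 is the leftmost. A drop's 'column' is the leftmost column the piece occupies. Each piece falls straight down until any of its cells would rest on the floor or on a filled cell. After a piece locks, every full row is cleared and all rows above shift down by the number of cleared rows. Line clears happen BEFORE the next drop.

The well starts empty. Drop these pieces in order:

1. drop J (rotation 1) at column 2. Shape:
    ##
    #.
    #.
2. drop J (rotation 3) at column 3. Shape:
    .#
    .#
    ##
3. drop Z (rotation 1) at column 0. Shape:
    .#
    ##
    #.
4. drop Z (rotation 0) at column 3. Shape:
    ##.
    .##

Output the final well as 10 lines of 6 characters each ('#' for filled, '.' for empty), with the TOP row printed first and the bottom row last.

Drop 1: J rot1 at col 2 lands with bottom-row=0; cleared 0 line(s) (total 0); column heights now [0 0 3 3 0 0], max=3
Drop 2: J rot3 at col 3 lands with bottom-row=3; cleared 0 line(s) (total 0); column heights now [0 0 3 4 6 0], max=6
Drop 3: Z rot1 at col 0 lands with bottom-row=0; cleared 0 line(s) (total 0); column heights now [2 3 3 4 6 0], max=6
Drop 4: Z rot0 at col 3 lands with bottom-row=6; cleared 0 line(s) (total 0); column heights now [2 3 3 8 8 7], max=8

Answer: ......
......
...##.
....##
....#.
....#.
...##.
.###..
###...
#.#...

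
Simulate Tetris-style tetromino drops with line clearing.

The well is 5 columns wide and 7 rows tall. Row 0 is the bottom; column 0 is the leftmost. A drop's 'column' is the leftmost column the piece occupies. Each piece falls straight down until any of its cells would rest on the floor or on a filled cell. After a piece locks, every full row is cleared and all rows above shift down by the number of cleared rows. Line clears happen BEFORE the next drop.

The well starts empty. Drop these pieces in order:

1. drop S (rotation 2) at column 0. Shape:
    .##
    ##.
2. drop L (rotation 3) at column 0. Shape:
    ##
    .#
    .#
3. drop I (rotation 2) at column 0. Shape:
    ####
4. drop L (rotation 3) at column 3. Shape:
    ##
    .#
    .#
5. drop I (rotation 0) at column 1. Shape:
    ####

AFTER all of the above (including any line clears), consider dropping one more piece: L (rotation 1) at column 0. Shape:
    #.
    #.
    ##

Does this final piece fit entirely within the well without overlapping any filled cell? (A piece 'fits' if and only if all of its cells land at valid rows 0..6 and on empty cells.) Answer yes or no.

Drop 1: S rot2 at col 0 lands with bottom-row=0; cleared 0 line(s) (total 0); column heights now [1 2 2 0 0], max=2
Drop 2: L rot3 at col 0 lands with bottom-row=2; cleared 0 line(s) (total 0); column heights now [5 5 2 0 0], max=5
Drop 3: I rot2 at col 0 lands with bottom-row=5; cleared 0 line(s) (total 0); column heights now [6 6 6 6 0], max=6
Drop 4: L rot3 at col 3 lands with bottom-row=4; cleared 1 line(s) (total 1); column heights now [5 5 2 6 6], max=6
Drop 5: I rot0 at col 1 lands with bottom-row=6; cleared 0 line(s) (total 1); column heights now [5 7 7 7 7], max=7
Test piece L rot1 at col 0 (width 2): heights before test = [5 7 7 7 7]; fits = False

Answer: no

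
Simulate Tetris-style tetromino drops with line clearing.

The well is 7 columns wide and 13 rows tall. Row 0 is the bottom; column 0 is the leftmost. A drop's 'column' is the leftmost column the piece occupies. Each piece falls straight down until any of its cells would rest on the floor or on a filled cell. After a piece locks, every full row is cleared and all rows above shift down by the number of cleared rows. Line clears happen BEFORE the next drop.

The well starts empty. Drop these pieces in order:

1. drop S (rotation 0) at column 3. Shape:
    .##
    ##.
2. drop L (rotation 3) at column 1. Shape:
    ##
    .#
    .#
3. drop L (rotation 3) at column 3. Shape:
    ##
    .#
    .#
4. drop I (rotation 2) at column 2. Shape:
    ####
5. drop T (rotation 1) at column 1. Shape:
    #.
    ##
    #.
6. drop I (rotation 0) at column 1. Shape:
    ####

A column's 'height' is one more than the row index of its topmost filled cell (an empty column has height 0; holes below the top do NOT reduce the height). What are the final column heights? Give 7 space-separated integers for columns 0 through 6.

Drop 1: S rot0 at col 3 lands with bottom-row=0; cleared 0 line(s) (total 0); column heights now [0 0 0 1 2 2 0], max=2
Drop 2: L rot3 at col 1 lands with bottom-row=0; cleared 0 line(s) (total 0); column heights now [0 3 3 1 2 2 0], max=3
Drop 3: L rot3 at col 3 lands with bottom-row=2; cleared 0 line(s) (total 0); column heights now [0 3 3 5 5 2 0], max=5
Drop 4: I rot2 at col 2 lands with bottom-row=5; cleared 0 line(s) (total 0); column heights now [0 3 6 6 6 6 0], max=6
Drop 5: T rot1 at col 1 lands with bottom-row=5; cleared 0 line(s) (total 0); column heights now [0 8 7 6 6 6 0], max=8
Drop 6: I rot0 at col 1 lands with bottom-row=8; cleared 0 line(s) (total 0); column heights now [0 9 9 9 9 6 0], max=9

Answer: 0 9 9 9 9 6 0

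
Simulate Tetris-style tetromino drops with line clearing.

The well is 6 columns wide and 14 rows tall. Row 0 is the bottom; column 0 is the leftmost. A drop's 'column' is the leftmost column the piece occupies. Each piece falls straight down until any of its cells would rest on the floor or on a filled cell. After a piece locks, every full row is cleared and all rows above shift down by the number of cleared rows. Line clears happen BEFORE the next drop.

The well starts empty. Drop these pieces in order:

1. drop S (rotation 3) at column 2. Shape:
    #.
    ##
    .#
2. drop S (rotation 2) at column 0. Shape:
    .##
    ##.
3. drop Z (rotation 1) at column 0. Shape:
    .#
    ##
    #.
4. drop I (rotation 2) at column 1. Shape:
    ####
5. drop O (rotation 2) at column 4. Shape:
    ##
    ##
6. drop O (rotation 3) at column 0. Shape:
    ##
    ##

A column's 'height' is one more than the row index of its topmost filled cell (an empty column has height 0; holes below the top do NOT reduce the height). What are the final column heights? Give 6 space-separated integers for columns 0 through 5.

Drop 1: S rot3 at col 2 lands with bottom-row=0; cleared 0 line(s) (total 0); column heights now [0 0 3 2 0 0], max=3
Drop 2: S rot2 at col 0 lands with bottom-row=2; cleared 0 line(s) (total 0); column heights now [3 4 4 2 0 0], max=4
Drop 3: Z rot1 at col 0 lands with bottom-row=3; cleared 0 line(s) (total 0); column heights now [5 6 4 2 0 0], max=6
Drop 4: I rot2 at col 1 lands with bottom-row=6; cleared 0 line(s) (total 0); column heights now [5 7 7 7 7 0], max=7
Drop 5: O rot2 at col 4 lands with bottom-row=7; cleared 0 line(s) (total 0); column heights now [5 7 7 7 9 9], max=9
Drop 6: O rot3 at col 0 lands with bottom-row=7; cleared 0 line(s) (total 0); column heights now [9 9 7 7 9 9], max=9

Answer: 9 9 7 7 9 9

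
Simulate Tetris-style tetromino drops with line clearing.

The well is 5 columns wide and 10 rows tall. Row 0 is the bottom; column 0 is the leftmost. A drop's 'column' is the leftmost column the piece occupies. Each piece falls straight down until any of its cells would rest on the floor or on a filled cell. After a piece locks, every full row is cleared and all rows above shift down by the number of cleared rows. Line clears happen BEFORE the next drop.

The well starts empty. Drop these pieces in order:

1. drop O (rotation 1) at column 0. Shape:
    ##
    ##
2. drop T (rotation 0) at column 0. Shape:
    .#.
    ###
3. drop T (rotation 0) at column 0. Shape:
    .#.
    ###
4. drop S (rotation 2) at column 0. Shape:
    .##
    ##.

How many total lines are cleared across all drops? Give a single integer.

Answer: 0

Derivation:
Drop 1: O rot1 at col 0 lands with bottom-row=0; cleared 0 line(s) (total 0); column heights now [2 2 0 0 0], max=2
Drop 2: T rot0 at col 0 lands with bottom-row=2; cleared 0 line(s) (total 0); column heights now [3 4 3 0 0], max=4
Drop 3: T rot0 at col 0 lands with bottom-row=4; cleared 0 line(s) (total 0); column heights now [5 6 5 0 0], max=6
Drop 4: S rot2 at col 0 lands with bottom-row=6; cleared 0 line(s) (total 0); column heights now [7 8 8 0 0], max=8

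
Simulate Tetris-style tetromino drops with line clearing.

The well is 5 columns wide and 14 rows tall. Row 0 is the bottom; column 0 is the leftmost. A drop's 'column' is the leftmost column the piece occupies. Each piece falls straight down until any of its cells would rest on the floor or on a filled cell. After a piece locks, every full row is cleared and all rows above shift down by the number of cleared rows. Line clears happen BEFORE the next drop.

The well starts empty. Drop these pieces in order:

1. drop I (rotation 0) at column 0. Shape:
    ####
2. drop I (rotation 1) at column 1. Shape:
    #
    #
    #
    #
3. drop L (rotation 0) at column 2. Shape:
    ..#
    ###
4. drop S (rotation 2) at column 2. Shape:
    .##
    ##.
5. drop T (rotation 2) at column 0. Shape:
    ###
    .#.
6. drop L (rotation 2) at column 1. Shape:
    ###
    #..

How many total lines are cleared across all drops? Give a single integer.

Answer: 0

Derivation:
Drop 1: I rot0 at col 0 lands with bottom-row=0; cleared 0 line(s) (total 0); column heights now [1 1 1 1 0], max=1
Drop 2: I rot1 at col 1 lands with bottom-row=1; cleared 0 line(s) (total 0); column heights now [1 5 1 1 0], max=5
Drop 3: L rot0 at col 2 lands with bottom-row=1; cleared 0 line(s) (total 0); column heights now [1 5 2 2 3], max=5
Drop 4: S rot2 at col 2 lands with bottom-row=2; cleared 0 line(s) (total 0); column heights now [1 5 3 4 4], max=5
Drop 5: T rot2 at col 0 lands with bottom-row=5; cleared 0 line(s) (total 0); column heights now [7 7 7 4 4], max=7
Drop 6: L rot2 at col 1 lands with bottom-row=7; cleared 0 line(s) (total 0); column heights now [7 9 9 9 4], max=9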